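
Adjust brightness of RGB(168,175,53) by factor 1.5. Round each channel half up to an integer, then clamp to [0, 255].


Multiply each channel by 1.5, round half up, clamp to [0, 255]
R: 168×1.5 = 252
G: 175×1.5 = 262.5 → round → 263 → clamp → 255
B: 53×1.5 = 79.5 → round → 80
= RGB(252, 255, 80)


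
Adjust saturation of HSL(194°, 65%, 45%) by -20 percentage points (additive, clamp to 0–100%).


Original S = 65%
Adjustment = -20 percentage points
New S = 65 + (-20) = 45
Clamp to [0, 100] → 45
= HSL(194°, 45%, 45%)


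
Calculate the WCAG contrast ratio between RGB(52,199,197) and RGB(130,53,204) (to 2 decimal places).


Linearize each sRGB channel c=v/255: c/12.92 if c ≤ 0.04045 else ((c+0.055)/1.055)^2.4
L = 0.2126×R_lin + 0.7152×G_lin + 0.0722×B_lin
Color 1 (52,199,197):
  R=52: 52/255≈0.2039 > 0.04045 → ((0.2039+0.055)/1.055)^2.4 ≈ 0.03434
  G=199: 199/255≈0.7804 > 0.04045 → ((0.7804+0.055)/1.055)^2.4 ≈ 0.57112
  B=197: 197/255≈0.7725 > 0.04045 → ((0.7725+0.055)/1.055)^2.4 ≈ 0.55834
  L1 = 0.2126×0.03434 + 0.7152×0.57112 + 0.0722×0.55834 ≈ 0.45608
Color 2 (130,53,204):
  R=130: 130/255≈0.5098 > 0.04045 → ((0.5098+0.055)/1.055)^2.4 ≈ 0.22323
  G=53: 53/255≈0.2078 > 0.04045 → ((0.2078+0.055)/1.055)^2.4 ≈ 0.03560
  B=204: 204/255≈0.8000 > 0.04045 → ((0.8000+0.055)/1.055)^2.4 ≈ 0.60383
  L2 = 0.2126×0.22323 + 0.7152×0.03560 + 0.0722×0.60383 ≈ 0.11652
Lighter = 0.45608, Darker = 0.11652
Ratio = (L_lighter + 0.05) / (L_darker + 0.05)
Ratio = (0.45608 + 0.05) / (0.11652 + 0.05) = 0.50608 / 0.16652 ≈ 3.0392
Ratio ≈ 3.04:1


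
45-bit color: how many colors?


Colors = 2^bits = 2^45
= 35,184,372,088,832 colors


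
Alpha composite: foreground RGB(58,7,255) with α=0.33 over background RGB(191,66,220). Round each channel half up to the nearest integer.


C = α×F + (1-α)×B, with 1-α = 0.67
R: 0.33×58 + 0.67×191 = 19.14 + 127.97 = 147.11 → 147
G: 0.33×7 + 0.67×66 = 2.31 + 44.22 = 46.53 → 47
B: 0.33×255 + 0.67×220 = 84.15 + 147.40 = 231.55 → 232
= RGB(147, 47, 232)


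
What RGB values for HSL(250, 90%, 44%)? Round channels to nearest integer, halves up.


H=250°, S=0.90, L=0.44
C = (1-|2L-1|)×S = (1-|-0.12|)×0.90 = 0.792
H' = H/60 = 250/60 ≈ 4.1667; X = C×(1-|H' mod 2 - 1|) = 0.132
m = L - C/2 = 0.44 - 0.396 = 0.044
Sector ⌊H'⌋ = 4 → (R',G',B') = (0.132, 0.0, 0.792)
RGB = ((R'+m)×255, (G'+m)×255, (B'+m)×255) = (44.88, 11.22, 213.18)
Round half up → RGB(45, 11, 213)


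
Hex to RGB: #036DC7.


03 → 3 (R)
6D → 109 (G)
C7 → 199 (B)
= RGB(3, 109, 199)


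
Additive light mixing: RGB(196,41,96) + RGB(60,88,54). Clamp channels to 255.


Additive: each channel = min(255, C₁+C₂)
R: 196+60 = 256 → 255
G: 41+88 = 129 → 129
B: 96+54 = 150 → 150
= RGB(255, 129, 150)


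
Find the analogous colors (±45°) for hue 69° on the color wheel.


Base hue: 69°
Left analog: (69 - 45) mod 360 = 24°
Right analog: (69 + 45) mod 360 = 114°
Analogous hues = 24° and 114°


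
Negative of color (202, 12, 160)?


Invert: (255-R, 255-G, 255-B)
R: 255-202 = 53
G: 255-12 = 243
B: 255-160 = 95
= RGB(53, 243, 95)


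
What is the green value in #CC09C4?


Color: #CC09C4
R = CC = 204
G = 09 = 9
B = C4 = 196
Green = 9


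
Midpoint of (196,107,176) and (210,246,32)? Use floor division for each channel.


Midpoint: each channel = ⌊(C₁+C₂)/2⌋
R: ⌊(196+210)/2⌋ = 203
G: ⌊(107+246)/2⌋ = 176
B: ⌊(176+32)/2⌋ = 104
= RGB(203, 176, 104)


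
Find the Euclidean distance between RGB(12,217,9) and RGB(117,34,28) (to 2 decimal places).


d = √[(R₁-R₂)² + (G₁-G₂)² + (B₁-B₂)²]
d = √[(12-117)² + (217-34)² + (9-28)²]
d = √[11025 + 33489 + 361]
d = √44875
d ≈ 211.84


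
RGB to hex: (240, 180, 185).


R = 240 → F0 (hex)
G = 180 → B4 (hex)
B = 185 → B9 (hex)
Hex = #F0B4B9


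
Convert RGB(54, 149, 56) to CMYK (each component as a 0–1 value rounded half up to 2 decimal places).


R'=54/255≈0.2118, G'=149/255≈0.5843, B'=56/255≈0.2196
K = 1 - max(R',G',B') = 1 - 149/255 = 106/255 = 0.41568… → 0.42
(1-R'-K)/(1-K) simplifies to (max-R)/max with max = 149:
C = (149-54)/149 = 95/149 = 0.63758… → 0.64
M = (149-149)/149 = 0/149 = 0 → 0.00
Y = (149-56)/149 = 93/149 = 0.62416… → 0.62
= CMYK(0.64, 0.00, 0.62, 0.42)


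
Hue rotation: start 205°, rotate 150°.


New hue = (H + rotation) mod 360
New hue = (205 + 150) mod 360
= 355 mod 360
= 355°


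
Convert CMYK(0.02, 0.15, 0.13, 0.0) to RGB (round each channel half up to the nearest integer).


R = 255 × (1-C) × (1-K) = 255 × 0.98 × 1.00 = 249.9 → 250
G = 255 × (1-M) × (1-K) = 255 × 0.85 × 1.00 = 216.75 → 217
B = 255 × (1-Y) × (1-K) = 255 × 0.87 × 1.00 = 221.85 → 222
= RGB(250, 217, 222)


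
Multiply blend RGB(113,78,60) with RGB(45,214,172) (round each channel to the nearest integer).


Multiply: C = A×B/255, rounded to nearest integer
R: 113×45/255 = 5085/255 ≈ 19.941 → 20
G: 78×214/255 = 16692/255 ≈ 65.459 → 65
B: 60×172/255 = 10320/255 ≈ 40.471 → 40
= RGB(20, 65, 40)


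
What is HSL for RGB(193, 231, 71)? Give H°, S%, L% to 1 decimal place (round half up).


Normalize: R'=193/255≈0.7569, G'=231/255≈0.9059, B'=71/255≈0.2784
Max=231/255, Min=71/255, Δ=Max-Min=160/255
L = (Max+Min)/2 = (231+71)/510 = 302/510 = 0.59215… → L = 59.2%
L > 0.5 → S = Δ/(2-Max-Min) = 160/(510-231-71) = 160/208 = 0.76923… → S = 76.9%
(the 1/255 factors cancel in S and H, so raw channel differences can be used)
Max is G' → H = 60 × ((B-R)/Δ + 2) = 60 × ((71-193)/160 + 2)
  -122/160 + 2 = -0.7625 + 2 = 1.2375
  H = 60 × 1.2375 = 74.25° → H = 74.3°
= HSL(74.3°, 76.9%, 59.2%)


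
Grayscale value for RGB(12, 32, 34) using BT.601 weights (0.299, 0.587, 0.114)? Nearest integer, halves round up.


Gray = 0.299×R + 0.587×G + 0.114×B
Gray = 0.299×12 + 0.587×32 + 0.114×34
Gray = 3.588 + 18.784 + 3.876
Gray = 26.248 → round half up → 26
Gray = 26


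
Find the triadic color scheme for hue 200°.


Triadic: equally spaced at 120° intervals
H1 = 200°
H2 = (200 + 120) mod 360 = 320°
H3 = (200 + 240) mod 360 = 80°
Triadic = 200°, 320°, 80°


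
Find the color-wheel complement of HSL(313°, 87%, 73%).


Complement = opposite side of color wheel = hue + 180°
H' = (313 + 180) mod 360 = 133°
S and L unchanged.
= HSL(133°, 87%, 73%)


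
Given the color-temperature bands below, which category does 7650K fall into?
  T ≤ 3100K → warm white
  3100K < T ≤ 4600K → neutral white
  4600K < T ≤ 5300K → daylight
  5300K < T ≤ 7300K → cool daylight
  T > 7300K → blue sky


Temperature: 7650K
7650K > 7300K → blue sky
Classification: blue sky


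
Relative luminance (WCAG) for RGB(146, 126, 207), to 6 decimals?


Linearize each channel (sRGB transfer function): c = v/255; c_lin = c/12.92 if c ≤ 0.04045, else ((c+0.055)/1.055)^2.4
  R: 146/255 ≈ 0.572549 > 0.04045 → ((0.572549+0.055)/1.055)^2.4 ≈ 0.287441
  G: 126/255 ≈ 0.494118 > 0.04045 → ((0.494118+0.055)/1.055)^2.4 ≈ 0.208637
  B: 207/255 ≈ 0.811765 > 0.04045 → ((0.811765+0.055)/1.055)^2.4 ≈ 0.623960
R_lin = 0.287441, G_lin = 0.208637, B_lin = 0.623960
L = 0.2126×R + 0.7152×G + 0.0722×B
L = 0.2126×0.287441 + 0.7152×0.208637 + 0.0722×0.623960
L ≈ 0.255377


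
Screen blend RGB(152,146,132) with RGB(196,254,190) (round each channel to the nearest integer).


Screen: C = 255 - (255-A)×(255-B)/255, rounded to nearest integer
R: 255 - (255-152)×(255-196)/255 = 255 - 6077/255 ≈ 255 - 23.831 = 231.169 → 231
G: 255 - (255-146)×(255-254)/255 = 255 - 109/255 ≈ 255 - 0.427 = 254.573 → 255
B: 255 - (255-132)×(255-190)/255 = 255 - 7995/255 ≈ 255 - 31.353 = 223.647 → 224
= RGB(231, 255, 224)


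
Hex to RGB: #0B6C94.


0B → 11 (R)
6C → 108 (G)
94 → 148 (B)
= RGB(11, 108, 148)


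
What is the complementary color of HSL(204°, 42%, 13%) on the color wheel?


Complement = opposite side of color wheel = hue + 180°
H' = (204 + 180) mod 360 = 24°
S and L unchanged.
= HSL(24°, 42%, 13%)


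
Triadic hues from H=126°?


Triadic: equally spaced at 120° intervals
H1 = 126°
H2 = (126 + 120) mod 360 = 246°
H3 = (126 + 240) mod 360 = 6°
Triadic = 126°, 246°, 6°


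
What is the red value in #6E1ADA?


Color: #6E1ADA
R = 6E = 110
G = 1A = 26
B = DA = 218
Red = 110


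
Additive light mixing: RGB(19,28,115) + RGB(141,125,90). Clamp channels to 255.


Additive: each channel = min(255, C₁+C₂)
R: 19+141 = 160 → 160
G: 28+125 = 153 → 153
B: 115+90 = 205 → 205
= RGB(160, 153, 205)


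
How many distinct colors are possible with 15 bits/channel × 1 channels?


Total bits = 15 bits/channel × 1 channels = 15 bits
Distinct colors = 2^15
= 32,768 colors


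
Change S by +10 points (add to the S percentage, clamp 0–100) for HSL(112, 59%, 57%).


Original S = 59%
Adjustment = +10 percentage points
New S = 59 + (10) = 69
Clamp to [0, 100] → 69
= HSL(112°, 69%, 57%)


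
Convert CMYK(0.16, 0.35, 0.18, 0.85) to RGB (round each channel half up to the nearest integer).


R = 255 × (1-C) × (1-K) = 255 × 0.84 × 0.15 = 32.13 → 32
G = 255 × (1-M) × (1-K) = 255 × 0.65 × 0.15 = 24.8625 → 25
B = 255 × (1-Y) × (1-K) = 255 × 0.82 × 0.15 = 31.365 → 31
= RGB(32, 25, 31)


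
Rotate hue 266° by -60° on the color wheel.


New hue = (H + rotation) mod 360
New hue = (266 -60) mod 360
= 206 mod 360
= 206°


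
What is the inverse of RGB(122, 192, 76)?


Invert: (255-R, 255-G, 255-B)
R: 255-122 = 133
G: 255-192 = 63
B: 255-76 = 179
= RGB(133, 63, 179)


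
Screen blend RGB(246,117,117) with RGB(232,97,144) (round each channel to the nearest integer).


Screen: C = 255 - (255-A)×(255-B)/255, rounded to nearest integer
R: 255 - (255-246)×(255-232)/255 = 255 - 207/255 ≈ 255 - 0.812 = 254.188 → 254
G: 255 - (255-117)×(255-97)/255 = 255 - 21804/255 ≈ 255 - 85.506 = 169.494 → 169
B: 255 - (255-117)×(255-144)/255 = 255 - 15318/255 ≈ 255 - 60.071 = 194.929 → 195
= RGB(254, 169, 195)


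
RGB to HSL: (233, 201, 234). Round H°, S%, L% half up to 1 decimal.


Normalize: R'=233/255≈0.9137, G'=201/255≈0.7882, B'=234/255≈0.9176
Max=234/255, Min=201/255, Δ=Max-Min=33/255
L = (Max+Min)/2 = (234+201)/510 = 435/510 = 0.85294… → L = 85.3%
L > 0.5 → S = Δ/(2-Max-Min) = 33/(510-234-201) = 33/75 = 0.44 → S = 44.0%
(the 1/255 factors cancel in S and H, so raw channel differences can be used)
Max is B' → H = 60 × ((R-G)/Δ + 4) = 60 × ((233-201)/33 + 4)
  32/33 + 4 = 0.9696… + 4 = 4.9696…
  H = 60 × 4.9696… = 298.181…° → H = 298.2°
= HSL(298.2°, 44.0%, 85.3%)


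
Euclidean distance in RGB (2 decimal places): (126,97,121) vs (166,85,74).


d = √[(R₁-R₂)² + (G₁-G₂)² + (B₁-B₂)²]
d = √[(126-166)² + (97-85)² + (121-74)²]
d = √[1600 + 144 + 2209]
d = √3953
d ≈ 62.87


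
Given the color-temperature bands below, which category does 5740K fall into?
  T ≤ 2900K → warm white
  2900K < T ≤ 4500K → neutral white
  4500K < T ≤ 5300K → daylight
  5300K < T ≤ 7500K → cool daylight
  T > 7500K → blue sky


Temperature: 5740K
5300K < 5740K ≤ 7500K → cool daylight
Classification: cool daylight


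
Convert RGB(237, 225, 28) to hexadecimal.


R = 237 → ED (hex)
G = 225 → E1 (hex)
B = 28 → 1C (hex)
Hex = #EDE11C


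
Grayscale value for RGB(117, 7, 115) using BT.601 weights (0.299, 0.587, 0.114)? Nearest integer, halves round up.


Gray = 0.299×R + 0.587×G + 0.114×B
Gray = 0.299×117 + 0.587×7 + 0.114×115
Gray = 34.983 + 4.109 + 13.110
Gray = 52.202 → round half up → 52
Gray = 52


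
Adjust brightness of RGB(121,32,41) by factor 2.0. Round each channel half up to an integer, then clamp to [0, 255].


Multiply each channel by 2.0, round half up, clamp to [0, 255]
R: 121×2.0 = 242
G: 32×2.0 = 64
B: 41×2.0 = 82
= RGB(242, 64, 82)


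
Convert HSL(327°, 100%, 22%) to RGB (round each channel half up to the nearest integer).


H=327°, S=1.00, L=0.22
C = (1-|2L-1|)×S = (1-|-0.56|)×1.00 = 0.44
H' = H/60 = 327/60 ≈ 5.4500; X = C×(1-|H' mod 2 - 1|) = 0.242
m = L - C/2 = 0.22 - 0.22 = 0
Sector ⌊H'⌋ = 5 → (R',G',B') = (0.44, 0.0, 0.242)
RGB = ((R'+m)×255, (G'+m)×255, (B'+m)×255) = (112.2, 0.0, 61.71)
Round half up → RGB(112, 0, 62)


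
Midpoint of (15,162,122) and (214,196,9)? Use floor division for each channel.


Midpoint: each channel = ⌊(C₁+C₂)/2⌋
R: ⌊(15+214)/2⌋ = 114
G: ⌊(162+196)/2⌋ = 179
B: ⌊(122+9)/2⌋ = 65
= RGB(114, 179, 65)


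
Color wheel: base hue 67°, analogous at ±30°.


Base hue: 67°
Left analog: (67 - 30) mod 360 = 37°
Right analog: (67 + 30) mod 360 = 97°
Analogous hues = 37° and 97°


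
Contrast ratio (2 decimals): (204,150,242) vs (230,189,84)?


Linearize each sRGB channel c=v/255: c/12.92 if c ≤ 0.04045 else ((c+0.055)/1.055)^2.4
L = 0.2126×R_lin + 0.7152×G_lin + 0.0722×B_lin
Color 1 (204,150,242):
  R=204: 204/255≈0.8000 > 0.04045 → ((0.8000+0.055)/1.055)^2.4 ≈ 0.60383
  G=150: 150/255≈0.5882 > 0.04045 → ((0.5882+0.055)/1.055)^2.4 ≈ 0.30499
  B=242: 242/255≈0.9490 > 0.04045 → ((0.9490+0.055)/1.055)^2.4 ≈ 0.88792
  L1 = 0.2126×0.60383 + 0.7152×0.30499 + 0.0722×0.88792 ≈ 0.41061
Color 2 (230,189,84):
  R=230: 230/255≈0.9020 > 0.04045 → ((0.9020+0.055)/1.055)^2.4 ≈ 0.79130
  G=189: 189/255≈0.7412 > 0.04045 → ((0.7412+0.055)/1.055)^2.4 ≈ 0.50888
  B=84: 84/255≈0.3294 > 0.04045 → ((0.3294+0.055)/1.055)^2.4 ≈ 0.08866
  L2 = 0.2126×0.79130 + 0.7152×0.50888 + 0.0722×0.08866 ≈ 0.53858
Lighter = 0.53858, Darker = 0.41061
Ratio = (L_lighter + 0.05) / (L_darker + 0.05)
Ratio = (0.53858 + 0.05) / (0.41061 + 0.05) = 0.58858 / 0.46061 ≈ 1.2778
Ratio ≈ 1.28:1


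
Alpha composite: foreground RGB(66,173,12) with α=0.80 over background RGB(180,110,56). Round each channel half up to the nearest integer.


C = α×F + (1-α)×B, with 1-α = 0.20
R: 0.80×66 + 0.20×180 = 52.80 + 36.00 = 88.80 → 89
G: 0.80×173 + 0.20×110 = 138.40 + 22.00 = 160.40 → 160
B: 0.80×12 + 0.20×56 = 9.60 + 11.20 = 20.80 → 21
= RGB(89, 160, 21)


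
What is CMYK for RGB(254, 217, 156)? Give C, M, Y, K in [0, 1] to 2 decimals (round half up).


R'=254/255≈0.9961, G'=217/255≈0.8510, B'=156/255≈0.6118
K = 1 - max(R',G',B') = 1 - 254/255 = 1/255 = 0.00392… → 0.00
(1-R'-K)/(1-K) simplifies to (max-R)/max with max = 254:
C = (254-254)/254 = 0/254 = 0 → 0.00
M = (254-217)/254 = 37/254 = 0.14566… → 0.15
Y = (254-156)/254 = 98/254 = 0.38582… → 0.39
= CMYK(0.00, 0.15, 0.39, 0.00)


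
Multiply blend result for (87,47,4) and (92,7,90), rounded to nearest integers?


Multiply: C = A×B/255, rounded to nearest integer
R: 87×92/255 = 8004/255 ≈ 31.388 → 31
G: 47×7/255 = 329/255 ≈ 1.290 → 1
B: 4×90/255 = 360/255 ≈ 1.412 → 1
= RGB(31, 1, 1)


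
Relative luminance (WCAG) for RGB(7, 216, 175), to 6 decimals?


Linearize each channel (sRGB transfer function): c = v/255; c_lin = c/12.92 if c ≤ 0.04045, else ((c+0.055)/1.055)^2.4
  R: 7/255 ≈ 0.027451 ≤ 0.04045 → 0.027451/12.92 ≈ 0.002125
  G: 216/255 ≈ 0.847059 > 0.04045 → ((0.847059+0.055)/1.055)^2.4 ≈ 0.686685
  B: 175/255 ≈ 0.686275 > 0.04045 → ((0.686275+0.055)/1.055)^2.4 ≈ 0.428690
R_lin = 0.002125, G_lin = 0.686685, B_lin = 0.428690
L = 0.2126×R + 0.7152×G + 0.0722×B
L = 0.2126×0.002125 + 0.7152×0.686685 + 0.0722×0.428690
L ≈ 0.522520


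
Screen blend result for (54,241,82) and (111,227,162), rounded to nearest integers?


Screen: C = 255 - (255-A)×(255-B)/255, rounded to nearest integer
R: 255 - (255-54)×(255-111)/255 = 255 - 28944/255 ≈ 255 - 113.506 = 141.494 → 141
G: 255 - (255-241)×(255-227)/255 = 255 - 392/255 ≈ 255 - 1.537 = 253.463 → 253
B: 255 - (255-82)×(255-162)/255 = 255 - 16089/255 ≈ 255 - 63.094 = 191.906 → 192
= RGB(141, 253, 192)


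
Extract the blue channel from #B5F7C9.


Color: #B5F7C9
R = B5 = 181
G = F7 = 247
B = C9 = 201
Blue = 201


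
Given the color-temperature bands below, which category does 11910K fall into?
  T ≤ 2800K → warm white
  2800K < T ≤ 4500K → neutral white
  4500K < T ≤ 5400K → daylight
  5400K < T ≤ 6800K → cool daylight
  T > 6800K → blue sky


Temperature: 11910K
11910K > 6800K → blue sky
Classification: blue sky


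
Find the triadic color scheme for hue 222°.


Triadic: equally spaced at 120° intervals
H1 = 222°
H2 = (222 + 120) mod 360 = 342°
H3 = (222 + 240) mod 360 = 102°
Triadic = 222°, 342°, 102°


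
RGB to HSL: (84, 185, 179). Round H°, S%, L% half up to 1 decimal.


Normalize: R'=84/255≈0.3294, G'=185/255≈0.7255, B'=179/255≈0.7020
Max=185/255, Min=84/255, Δ=Max-Min=101/255
L = (Max+Min)/2 = (185+84)/510 = 269/510 = 0.52745… → L = 52.7%
L > 0.5 → S = Δ/(2-Max-Min) = 101/(510-185-84) = 101/241 = 0.41908… → S = 41.9%
(the 1/255 factors cancel in S and H, so raw channel differences can be used)
Max is G' → H = 60 × ((B-R)/Δ + 2) = 60 × ((179-84)/101 + 2)
  95/101 + 2 = 0.9405… + 2 = 2.9405…
  H = 60 × 2.9405… = 176.435…° → H = 176.4°
= HSL(176.4°, 41.9%, 52.7%)


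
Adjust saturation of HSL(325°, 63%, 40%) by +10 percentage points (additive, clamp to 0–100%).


Original S = 63%
Adjustment = +10 percentage points
New S = 63 + (10) = 73
Clamp to [0, 100] → 73
= HSL(325°, 73%, 40%)


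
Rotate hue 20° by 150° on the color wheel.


New hue = (H + rotation) mod 360
New hue = (20 + 150) mod 360
= 170 mod 360
= 170°


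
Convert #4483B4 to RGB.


44 → 68 (R)
83 → 131 (G)
B4 → 180 (B)
= RGB(68, 131, 180)


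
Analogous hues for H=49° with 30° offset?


Base hue: 49°
Left analog: (49 - 30) mod 360 = 19°
Right analog: (49 + 30) mod 360 = 79°
Analogous hues = 19° and 79°


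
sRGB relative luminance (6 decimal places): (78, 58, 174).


Linearize each channel (sRGB transfer function): c = v/255; c_lin = c/12.92 if c ≤ 0.04045, else ((c+0.055)/1.055)^2.4
  R: 78/255 ≈ 0.305882 > 0.04045 → ((0.305882+0.055)/1.055)^2.4 ≈ 0.076185
  G: 58/255 ≈ 0.227451 > 0.04045 → ((0.227451+0.055)/1.055)^2.4 ≈ 0.042311
  B: 174/255 ≈ 0.682353 > 0.04045 → ((0.682353+0.055)/1.055)^2.4 ≈ 0.423268
R_lin = 0.076185, G_lin = 0.042311, B_lin = 0.423268
L = 0.2126×R + 0.7152×G + 0.0722×B
L = 0.2126×0.076185 + 0.7152×0.042311 + 0.0722×0.423268
L ≈ 0.077018


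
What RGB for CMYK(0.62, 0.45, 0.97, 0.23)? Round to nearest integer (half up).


R = 255 × (1-C) × (1-K) = 255 × 0.38 × 0.77 = 74.613 → 75
G = 255 × (1-M) × (1-K) = 255 × 0.55 × 0.77 = 107.9925 → 108
B = 255 × (1-Y) × (1-K) = 255 × 0.03 × 0.77 = 5.8905 → 6
= RGB(75, 108, 6)


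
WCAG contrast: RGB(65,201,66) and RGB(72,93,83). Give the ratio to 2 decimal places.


Linearize each sRGB channel c=v/255: c/12.92 if c ≤ 0.04045 else ((c+0.055)/1.055)^2.4
L = 0.2126×R_lin + 0.7152×G_lin + 0.0722×B_lin
Color 1 (65,201,66):
  R=65: 65/255≈0.2549 > 0.04045 → ((0.2549+0.055)/1.055)^2.4 ≈ 0.05286
  G=201: 201/255≈0.7882 > 0.04045 → ((0.7882+0.055)/1.055)^2.4 ≈ 0.58408
  B=66: 66/255≈0.2588 > 0.04045 → ((0.2588+0.055)/1.055)^2.4 ≈ 0.05448
  L1 = 0.2126×0.05286 + 0.7152×0.58408 + 0.0722×0.05448 ≈ 0.43290
Color 2 (72,93,83):
  R=72: 72/255≈0.2824 > 0.04045 → ((0.2824+0.055)/1.055)^2.4 ≈ 0.06480
  G=93: 93/255≈0.3647 > 0.04045 → ((0.3647+0.055)/1.055)^2.4 ≈ 0.10946
  B=83: 83/255≈0.3255 > 0.04045 → ((0.3255+0.055)/1.055)^2.4 ≈ 0.08650
  L2 = 0.2126×0.06480 + 0.7152×0.10946 + 0.0722×0.08650 ≈ 0.09831
Lighter = 0.43290, Darker = 0.09831
Ratio = (L_lighter + 0.05) / (L_darker + 0.05)
Ratio = (0.43290 + 0.05) / (0.09831 + 0.05) = 0.48290 / 0.14831 ≈ 3.2561
Ratio ≈ 3.26:1


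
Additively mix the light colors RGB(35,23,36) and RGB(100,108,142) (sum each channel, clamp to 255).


Additive: each channel = min(255, C₁+C₂)
R: 35+100 = 135 → 135
G: 23+108 = 131 → 131
B: 36+142 = 178 → 178
= RGB(135, 131, 178)


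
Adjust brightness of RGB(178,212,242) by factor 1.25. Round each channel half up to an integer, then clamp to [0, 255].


Multiply each channel by 1.25, round half up, clamp to [0, 255]
R: 178×1.25 = 222.5 → round → 223
G: 212×1.25 = 265 → clamp → 255
B: 242×1.25 = 302.5 → round → 303 → clamp → 255
= RGB(223, 255, 255)


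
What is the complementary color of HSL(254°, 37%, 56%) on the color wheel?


Complement = opposite side of color wheel = hue + 180°
H' = (254 + 180) mod 360 = 74°
S and L unchanged.
= HSL(74°, 37%, 56%)


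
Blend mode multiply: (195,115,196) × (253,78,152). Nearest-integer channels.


Multiply: C = A×B/255, rounded to nearest integer
R: 195×253/255 = 49335/255 ≈ 193.471 → 193
G: 115×78/255 = 8970/255 ≈ 35.176 → 35
B: 196×152/255 = 29792/255 ≈ 116.831 → 117
= RGB(193, 35, 117)


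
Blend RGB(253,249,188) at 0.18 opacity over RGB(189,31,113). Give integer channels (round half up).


C = α×F + (1-α)×B, with 1-α = 0.82
R: 0.18×253 + 0.82×189 = 45.54 + 154.98 = 200.52 → 201
G: 0.18×249 + 0.82×31 = 44.82 + 25.42 = 70.24 → 70
B: 0.18×188 + 0.82×113 = 33.84 + 92.66 = 126.50 → 127
= RGB(201, 70, 127)


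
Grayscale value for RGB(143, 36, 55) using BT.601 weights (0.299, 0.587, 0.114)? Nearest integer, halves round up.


Gray = 0.299×R + 0.587×G + 0.114×B
Gray = 0.299×143 + 0.587×36 + 0.114×55
Gray = 42.757 + 21.132 + 6.270
Gray = 70.159 → round half up → 70
Gray = 70


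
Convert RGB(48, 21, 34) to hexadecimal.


R = 48 → 30 (hex)
G = 21 → 15 (hex)
B = 34 → 22 (hex)
Hex = #301522


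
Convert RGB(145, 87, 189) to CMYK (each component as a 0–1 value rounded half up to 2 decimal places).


R'=145/255≈0.5686, G'=87/255≈0.3412, B'=189/255≈0.7412
K = 1 - max(R',G',B') = 1 - 189/255 = 66/255 = 0.25882… → 0.26
(1-R'-K)/(1-K) simplifies to (max-R)/max with max = 189:
C = (189-145)/189 = 44/189 = 0.23280… → 0.23
M = (189-87)/189 = 102/189 = 0.53968… → 0.54
Y = (189-189)/189 = 0/189 = 0 → 0.00
= CMYK(0.23, 0.54, 0.00, 0.26)


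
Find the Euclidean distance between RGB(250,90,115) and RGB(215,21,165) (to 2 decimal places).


d = √[(R₁-R₂)² + (G₁-G₂)² + (B₁-B₂)²]
d = √[(250-215)² + (90-21)² + (115-165)²]
d = √[1225 + 4761 + 2500]
d = √8486
d ≈ 92.12


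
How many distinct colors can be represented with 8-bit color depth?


Colors = 2^bits = 2^8
= 256 colors


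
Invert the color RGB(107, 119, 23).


Invert: (255-R, 255-G, 255-B)
R: 255-107 = 148
G: 255-119 = 136
B: 255-23 = 232
= RGB(148, 136, 232)


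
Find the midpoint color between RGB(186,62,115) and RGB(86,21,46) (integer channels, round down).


Midpoint: each channel = ⌊(C₁+C₂)/2⌋
R: ⌊(186+86)/2⌋ = 136
G: ⌊(62+21)/2⌋ = 41
B: ⌊(115+46)/2⌋ = 80
= RGB(136, 41, 80)


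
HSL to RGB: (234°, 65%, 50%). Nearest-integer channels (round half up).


H=234°, S=0.65, L=0.50
C = (1-|2L-1|)×S = (1-|0.00|)×0.65 = 0.65
H' = H/60 = 234/60 ≈ 3.9000; X = C×(1-|H' mod 2 - 1|) = 0.065
m = L - C/2 = 0.50 - 0.325 = 0.175
Sector ⌊H'⌋ = 3 → (R',G',B') = (0.0, 0.065, 0.65)
RGB = ((R'+m)×255, (G'+m)×255, (B'+m)×255) = (44.625, 61.2, 210.375)
Round half up → RGB(45, 61, 210)


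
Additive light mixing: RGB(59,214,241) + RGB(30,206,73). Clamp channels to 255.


Additive: each channel = min(255, C₁+C₂)
R: 59+30 = 89 → 89
G: 214+206 = 420 → 255
B: 241+73 = 314 → 255
= RGB(89, 255, 255)


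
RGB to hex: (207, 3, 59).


R = 207 → CF (hex)
G = 3 → 03 (hex)
B = 59 → 3B (hex)
Hex = #CF033B


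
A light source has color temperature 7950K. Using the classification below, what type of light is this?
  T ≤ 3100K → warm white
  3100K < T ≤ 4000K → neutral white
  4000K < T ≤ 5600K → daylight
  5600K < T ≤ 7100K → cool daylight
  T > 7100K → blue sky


Temperature: 7950K
7950K > 7100K → blue sky
Classification: blue sky


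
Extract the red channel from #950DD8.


Color: #950DD8
R = 95 = 149
G = 0D = 13
B = D8 = 216
Red = 149


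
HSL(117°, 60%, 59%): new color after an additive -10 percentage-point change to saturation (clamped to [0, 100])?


Original S = 60%
Adjustment = -10 percentage points
New S = 60 + (-10) = 50
Clamp to [0, 100] → 50
= HSL(117°, 50%, 59%)


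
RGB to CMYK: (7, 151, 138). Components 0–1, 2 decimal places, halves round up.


R'=7/255≈0.0275, G'=151/255≈0.5922, B'=138/255≈0.5412
K = 1 - max(R',G',B') = 1 - 151/255 = 104/255 = 0.40784… → 0.41
(1-R'-K)/(1-K) simplifies to (max-R)/max with max = 151:
C = (151-7)/151 = 144/151 = 0.95364… → 0.95
M = (151-151)/151 = 0/151 = 0 → 0.00
Y = (151-138)/151 = 13/151 = 0.08609… → 0.09
= CMYK(0.95, 0.00, 0.09, 0.41)


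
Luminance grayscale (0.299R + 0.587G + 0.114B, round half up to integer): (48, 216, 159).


Gray = 0.299×R + 0.587×G + 0.114×B
Gray = 0.299×48 + 0.587×216 + 0.114×159
Gray = 14.352 + 126.792 + 18.126
Gray = 159.270 → round half up → 159
Gray = 159


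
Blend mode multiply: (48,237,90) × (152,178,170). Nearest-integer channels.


Multiply: C = A×B/255, rounded to nearest integer
R: 48×152/255 = 7296/255 ≈ 28.612 → 29
G: 237×178/255 = 42186/255 ≈ 165.435 → 165
B: 90×170/255 = 15300/255 ≈ 60.000 → 60
= RGB(29, 165, 60)


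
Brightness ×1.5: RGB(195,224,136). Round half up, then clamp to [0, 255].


Multiply each channel by 1.5, round half up, clamp to [0, 255]
R: 195×1.5 = 292.5 → round → 293 → clamp → 255
G: 224×1.5 = 336 → clamp → 255
B: 136×1.5 = 204
= RGB(255, 255, 204)


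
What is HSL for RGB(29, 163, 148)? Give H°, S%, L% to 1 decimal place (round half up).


Normalize: R'=29/255≈0.1137, G'=163/255≈0.6392, B'=148/255≈0.5804
Max=163/255, Min=29/255, Δ=Max-Min=134/255
L = (Max+Min)/2 = (163+29)/510 = 192/510 = 0.37647… → L = 37.6%
L ≤ 0.5 → S = Δ/(Max+Min) = 134/(163+29) = 134/192 = 0.69791… → S = 69.8%
(the 1/255 factors cancel in S and H, so raw channel differences can be used)
Max is G' → H = 60 × ((B-R)/Δ + 2) = 60 × ((148-29)/134 + 2)
  119/134 + 2 = 0.8880… + 2 = 2.8880…
  H = 60 × 2.8880… = 173.283…° → H = 173.3°
= HSL(173.3°, 69.8%, 37.6%)


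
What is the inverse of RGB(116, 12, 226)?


Invert: (255-R, 255-G, 255-B)
R: 255-116 = 139
G: 255-12 = 243
B: 255-226 = 29
= RGB(139, 243, 29)


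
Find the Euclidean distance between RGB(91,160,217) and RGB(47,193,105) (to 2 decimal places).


d = √[(R₁-R₂)² + (G₁-G₂)² + (B₁-B₂)²]
d = √[(91-47)² + (160-193)² + (217-105)²]
d = √[1936 + 1089 + 12544]
d = √15569
d ≈ 124.78


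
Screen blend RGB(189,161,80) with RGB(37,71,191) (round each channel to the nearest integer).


Screen: C = 255 - (255-A)×(255-B)/255, rounded to nearest integer
R: 255 - (255-189)×(255-37)/255 = 255 - 14388/255 ≈ 255 - 56.424 = 198.576 → 199
G: 255 - (255-161)×(255-71)/255 = 255 - 17296/255 ≈ 255 - 67.827 = 187.173 → 187
B: 255 - (255-80)×(255-191)/255 = 255 - 11200/255 ≈ 255 - 43.922 = 211.078 → 211
= RGB(199, 187, 211)


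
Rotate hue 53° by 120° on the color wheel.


New hue = (H + rotation) mod 360
New hue = (53 + 120) mod 360
= 173 mod 360
= 173°


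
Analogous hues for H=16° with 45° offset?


Base hue: 16°
Left analog: (16 - 45) mod 360 = 331°
Right analog: (16 + 45) mod 360 = 61°
Analogous hues = 331° and 61°


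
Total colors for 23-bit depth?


Colors = 2^bits = 2^23
= 8,388,608 colors


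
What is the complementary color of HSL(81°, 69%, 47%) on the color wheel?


Complement = opposite side of color wheel = hue + 180°
H' = (81 + 180) mod 360 = 261°
S and L unchanged.
= HSL(261°, 69%, 47%)


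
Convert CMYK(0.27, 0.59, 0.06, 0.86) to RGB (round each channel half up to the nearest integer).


R = 255 × (1-C) × (1-K) = 255 × 0.73 × 0.14 = 26.061 → 26
G = 255 × (1-M) × (1-K) = 255 × 0.41 × 0.14 = 14.637 → 15
B = 255 × (1-Y) × (1-K) = 255 × 0.94 × 0.14 = 33.558 → 34
= RGB(26, 15, 34)


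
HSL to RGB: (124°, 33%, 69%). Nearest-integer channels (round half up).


H=124°, S=0.33, L=0.69
C = (1-|2L-1|)×S = (1-|0.38|)×0.33 = 0.2046
H' = H/60 = 124/60 ≈ 2.0667; X = C×(1-|H' mod 2 - 1|) = 0.01364
m = L - C/2 = 0.69 - 0.1023 = 0.5877
Sector ⌊H'⌋ = 2 → (R',G',B') = (0.0, 0.2046, 0.01364)
RGB = ((R'+m)×255, (G'+m)×255, (B'+m)×255) = (149.8635, 202.0365, 153.3417)
Round half up → RGB(150, 202, 153)


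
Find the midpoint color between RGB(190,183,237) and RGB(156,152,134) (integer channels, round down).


Midpoint: each channel = ⌊(C₁+C₂)/2⌋
R: ⌊(190+156)/2⌋ = 173
G: ⌊(183+152)/2⌋ = 167
B: ⌊(237+134)/2⌋ = 185
= RGB(173, 167, 185)


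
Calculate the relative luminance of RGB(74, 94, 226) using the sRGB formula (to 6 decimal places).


Linearize each channel (sRGB transfer function): c = v/255; c_lin = c/12.92 if c ≤ 0.04045, else ((c+0.055)/1.055)^2.4
  R: 74/255 ≈ 0.290196 > 0.04045 → ((0.290196+0.055)/1.055)^2.4 ≈ 0.068478
  G: 94/255 ≈ 0.368627 > 0.04045 → ((0.368627+0.055)/1.055)^2.4 ≈ 0.111932
  B: 226/255 ≈ 0.886275 > 0.04045 → ((0.886275+0.055)/1.055)^2.4 ≈ 0.760525
R_lin = 0.068478, G_lin = 0.111932, B_lin = 0.760525
L = 0.2126×R + 0.7152×G + 0.0722×B
L = 0.2126×0.068478 + 0.7152×0.111932 + 0.0722×0.760525
L ≈ 0.149522


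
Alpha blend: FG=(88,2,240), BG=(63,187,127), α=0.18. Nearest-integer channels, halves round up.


C = α×F + (1-α)×B, with 1-α = 0.82
R: 0.18×88 + 0.82×63 = 15.84 + 51.66 = 67.50 → 68
G: 0.18×2 + 0.82×187 = 0.36 + 153.34 = 153.70 → 154
B: 0.18×240 + 0.82×127 = 43.20 + 104.14 = 147.34 → 147
= RGB(68, 154, 147)


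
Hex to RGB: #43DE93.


43 → 67 (R)
DE → 222 (G)
93 → 147 (B)
= RGB(67, 222, 147)


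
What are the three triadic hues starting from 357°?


Triadic: equally spaced at 120° intervals
H1 = 357°
H2 = (357 + 120) mod 360 = 117°
H3 = (357 + 240) mod 360 = 237°
Triadic = 357°, 117°, 237°


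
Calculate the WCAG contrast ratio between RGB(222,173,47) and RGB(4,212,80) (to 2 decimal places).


Linearize each sRGB channel c=v/255: c/12.92 if c ≤ 0.04045 else ((c+0.055)/1.055)^2.4
L = 0.2126×R_lin + 0.7152×G_lin + 0.0722×B_lin
Color 1 (222,173,47):
  R=222: 222/255≈0.8706 > 0.04045 → ((0.8706+0.055)/1.055)^2.4 ≈ 0.73046
  G=173: 173/255≈0.6784 > 0.04045 → ((0.6784+0.055)/1.055)^2.4 ≈ 0.41789
  B=47: 47/255≈0.1843 > 0.04045 → ((0.1843+0.055)/1.055)^2.4 ≈ 0.02843
  L1 = 0.2126×0.73046 + 0.7152×0.41789 + 0.0722×0.02843 ≈ 0.45622
Color 2 (4,212,80):
  R=4: 4/255≈0.0157 ≤ 0.04045 → 0.0157/12.92 ≈ 0.00121
  G=212: 212/255≈0.8314 > 0.04045 → ((0.8314+0.055)/1.055)^2.4 ≈ 0.65837
  B=80: 80/255≈0.3137 > 0.04045 → ((0.3137+0.055)/1.055)^2.4 ≈ 0.08022
  L2 = 0.2126×0.00121 + 0.7152×0.65837 + 0.0722×0.08022 ≈ 0.47692
Lighter = 0.47692, Darker = 0.45622
Ratio = (L_lighter + 0.05) / (L_darker + 0.05)
Ratio = (0.47692 + 0.05) / (0.45622 + 0.05) = 0.52692 / 0.50622 ≈ 1.0409
Ratio ≈ 1.04:1


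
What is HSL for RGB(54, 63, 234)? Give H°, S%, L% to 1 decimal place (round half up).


Normalize: R'=54/255≈0.2118, G'=63/255≈0.2471, B'=234/255≈0.9176
Max=234/255, Min=54/255, Δ=Max-Min=180/255
L = (Max+Min)/2 = (234+54)/510 = 288/510 = 0.56470… → L = 56.5%
L > 0.5 → S = Δ/(2-Max-Min) = 180/(510-234-54) = 180/222 = 0.81081… → S = 81.1%
(the 1/255 factors cancel in S and H, so raw channel differences can be used)
Max is B' → H = 60 × ((R-G)/Δ + 4) = 60 × ((54-63)/180 + 4)
  -9/180 + 4 = -0.05 + 4 = 3.95
  H = 60 × 3.95 = 237° → H = 237.0°
= HSL(237.0°, 81.1%, 56.5%)


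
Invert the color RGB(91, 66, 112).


Invert: (255-R, 255-G, 255-B)
R: 255-91 = 164
G: 255-66 = 189
B: 255-112 = 143
= RGB(164, 189, 143)


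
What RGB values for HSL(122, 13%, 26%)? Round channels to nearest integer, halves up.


H=122°, S=0.13, L=0.26
C = (1-|2L-1|)×S = (1-|-0.48|)×0.13 = 0.0676
H' = H/60 = 122/60 ≈ 2.0333; X = C×(1-|H' mod 2 - 1|) ≈ 0.0023
m = L - C/2 = 0.26 - 0.0338 = 0.2262
Sector ⌊H'⌋ = 2 → (R',G',B') = (0.0, 0.0676, ≈0.0023)
RGB = ((R'+m)×255, (G'+m)×255, (B'+m)×255) = (57.681, 74.919, 58.2556)
Round half up → RGB(58, 75, 58)


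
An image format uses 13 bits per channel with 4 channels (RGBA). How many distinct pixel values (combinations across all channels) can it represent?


Total bits = 13 bits/channel × 4 channels = 52 bits
Distinct pixel values = 2^52
= 4,503,599,627,370,496 pixel values


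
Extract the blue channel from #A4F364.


Color: #A4F364
R = A4 = 164
G = F3 = 243
B = 64 = 100
Blue = 100


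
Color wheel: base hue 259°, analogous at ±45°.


Base hue: 259°
Left analog: (259 - 45) mod 360 = 214°
Right analog: (259 + 45) mod 360 = 304°
Analogous hues = 214° and 304°


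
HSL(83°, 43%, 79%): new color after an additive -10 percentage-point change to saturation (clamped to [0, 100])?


Original S = 43%
Adjustment = -10 percentage points
New S = 43 + (-10) = 33
Clamp to [0, 100] → 33
= HSL(83°, 33%, 79%)


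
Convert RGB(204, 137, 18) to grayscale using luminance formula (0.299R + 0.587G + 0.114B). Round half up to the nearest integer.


Gray = 0.299×R + 0.587×G + 0.114×B
Gray = 0.299×204 + 0.587×137 + 0.114×18
Gray = 60.996 + 80.419 + 2.052
Gray = 143.467 → round half up → 143
Gray = 143


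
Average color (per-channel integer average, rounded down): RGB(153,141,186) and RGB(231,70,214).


Midpoint: each channel = ⌊(C₁+C₂)/2⌋
R: ⌊(153+231)/2⌋ = 192
G: ⌊(141+70)/2⌋ = 105
B: ⌊(186+214)/2⌋ = 200
= RGB(192, 105, 200)


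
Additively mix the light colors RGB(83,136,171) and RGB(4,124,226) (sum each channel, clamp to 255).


Additive: each channel = min(255, C₁+C₂)
R: 83+4 = 87 → 87
G: 136+124 = 260 → 255
B: 171+226 = 397 → 255
= RGB(87, 255, 255)


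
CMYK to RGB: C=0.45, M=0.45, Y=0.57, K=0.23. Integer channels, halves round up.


R = 255 × (1-C) × (1-K) = 255 × 0.55 × 0.77 = 107.9925 → 108
G = 255 × (1-M) × (1-K) = 255 × 0.55 × 0.77 = 107.9925 → 108
B = 255 × (1-Y) × (1-K) = 255 × 0.43 × 0.77 = 84.4305 → 84
= RGB(108, 108, 84)


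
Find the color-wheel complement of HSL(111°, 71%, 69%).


Complement = opposite side of color wheel = hue + 180°
H' = (111 + 180) mod 360 = 291°
S and L unchanged.
= HSL(291°, 71%, 69%)


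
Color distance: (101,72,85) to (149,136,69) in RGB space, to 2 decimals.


d = √[(R₁-R₂)² + (G₁-G₂)² + (B₁-B₂)²]
d = √[(101-149)² + (72-136)² + (85-69)²]
d = √[2304 + 4096 + 256]
d = √6656
d ≈ 81.58


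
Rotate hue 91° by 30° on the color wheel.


New hue = (H + rotation) mod 360
New hue = (91 + 30) mod 360
= 121 mod 360
= 121°


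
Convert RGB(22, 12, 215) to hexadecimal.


R = 22 → 16 (hex)
G = 12 → 0C (hex)
B = 215 → D7 (hex)
Hex = #160CD7


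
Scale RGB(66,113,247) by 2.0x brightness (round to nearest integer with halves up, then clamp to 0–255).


Multiply each channel by 2.0, round half up, clamp to [0, 255]
R: 66×2.0 = 132
G: 113×2.0 = 226
B: 247×2.0 = 494 → clamp → 255
= RGB(132, 226, 255)


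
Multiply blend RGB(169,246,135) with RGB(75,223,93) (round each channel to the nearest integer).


Multiply: C = A×B/255, rounded to nearest integer
R: 169×75/255 = 12675/255 ≈ 49.706 → 50
G: 246×223/255 = 54858/255 ≈ 215.129 → 215
B: 135×93/255 = 12555/255 ≈ 49.235 → 49
= RGB(50, 215, 49)


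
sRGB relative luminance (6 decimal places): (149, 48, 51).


Linearize each channel (sRGB transfer function): c = v/255; c_lin = c/12.92 if c ≤ 0.04045, else ((c+0.055)/1.055)^2.4
  R: 149/255 ≈ 0.584314 > 0.04045 → ((0.584314+0.055)/1.055)^2.4 ≈ 0.300544
  G: 48/255 ≈ 0.188235 > 0.04045 → ((0.188235+0.055)/1.055)^2.4 ≈ 0.029557
  B: 51/255 ≈ 0.200000 > 0.04045 → ((0.200000+0.055)/1.055)^2.4 ≈ 0.033105
R_lin = 0.300544, G_lin = 0.029557, B_lin = 0.033105
L = 0.2126×R + 0.7152×G + 0.0722×B
L = 0.2126×0.300544 + 0.7152×0.029557 + 0.0722×0.033105
L ≈ 0.087425


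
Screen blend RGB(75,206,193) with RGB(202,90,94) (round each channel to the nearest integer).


Screen: C = 255 - (255-A)×(255-B)/255, rounded to nearest integer
R: 255 - (255-75)×(255-202)/255 = 255 - 9540/255 ≈ 255 - 37.412 = 217.588 → 218
G: 255 - (255-206)×(255-90)/255 = 255 - 8085/255 ≈ 255 - 31.706 = 223.294 → 223
B: 255 - (255-193)×(255-94)/255 = 255 - 9982/255 ≈ 255 - 39.145 = 215.855 → 216
= RGB(218, 223, 216)


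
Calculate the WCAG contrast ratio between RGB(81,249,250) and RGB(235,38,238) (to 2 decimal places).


Linearize each sRGB channel c=v/255: c/12.92 if c ≤ 0.04045 else ((c+0.055)/1.055)^2.4
L = 0.2126×R_lin + 0.7152×G_lin + 0.0722×B_lin
Color 1 (81,249,250):
  R=81: 81/255≈0.3176 > 0.04045 → ((0.3176+0.055)/1.055)^2.4 ≈ 0.08228
  G=249: 249/255≈0.9765 > 0.04045 → ((0.9765+0.055)/1.055)^2.4 ≈ 0.94731
  B=250: 250/255≈0.9804 > 0.04045 → ((0.9804+0.055)/1.055)^2.4 ≈ 0.95597
  L1 = 0.2126×0.08228 + 0.7152×0.94731 + 0.0722×0.95597 ≈ 0.76403
Color 2 (235,38,238):
  R=235: 235/255≈0.9216 > 0.04045 → ((0.9216+0.055)/1.055)^2.4 ≈ 0.83077
  G=38: 38/255≈0.1490 > 0.04045 → ((0.1490+0.055)/1.055)^2.4 ≈ 0.01938
  B=238: 238/255≈0.9333 > 0.04045 → ((0.9333+0.055)/1.055)^2.4 ≈ 0.85499
  L2 = 0.2126×0.83077 + 0.7152×0.01938 + 0.0722×0.85499 ≈ 0.25221
Lighter = 0.76403, Darker = 0.25221
Ratio = (L_lighter + 0.05) / (L_darker + 0.05)
Ratio = (0.76403 + 0.05) / (0.25221 + 0.05) = 0.81403 / 0.30221 ≈ 2.6935
Ratio ≈ 2.69:1


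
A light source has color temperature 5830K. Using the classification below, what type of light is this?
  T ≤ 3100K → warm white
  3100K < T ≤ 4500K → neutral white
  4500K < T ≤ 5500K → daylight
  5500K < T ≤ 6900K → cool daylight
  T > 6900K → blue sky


Temperature: 5830K
5500K < 5830K ≤ 6900K → cool daylight
Classification: cool daylight


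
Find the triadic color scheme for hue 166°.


Triadic: equally spaced at 120° intervals
H1 = 166°
H2 = (166 + 120) mod 360 = 286°
H3 = (166 + 240) mod 360 = 46°
Triadic = 166°, 286°, 46°


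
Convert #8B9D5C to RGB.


8B → 139 (R)
9D → 157 (G)
5C → 92 (B)
= RGB(139, 157, 92)


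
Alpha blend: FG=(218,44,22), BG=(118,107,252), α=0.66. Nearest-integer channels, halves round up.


C = α×F + (1-α)×B, with 1-α = 0.34
R: 0.66×218 + 0.34×118 = 143.88 + 40.12 = 184.00 → 184
G: 0.66×44 + 0.34×107 = 29.04 + 36.38 = 65.42 → 65
B: 0.66×22 + 0.34×252 = 14.52 + 85.68 = 100.20 → 100
= RGB(184, 65, 100)


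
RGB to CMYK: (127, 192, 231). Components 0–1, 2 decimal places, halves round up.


R'=127/255≈0.4980, G'=192/255≈0.7529, B'=231/255≈0.9059
K = 1 - max(R',G',B') = 1 - 231/255 = 24/255 = 0.09411… → 0.09
(1-R'-K)/(1-K) simplifies to (max-R)/max with max = 231:
C = (231-127)/231 = 104/231 = 0.45021… → 0.45
M = (231-192)/231 = 39/231 = 0.16883… → 0.17
Y = (231-231)/231 = 0/231 = 0 → 0.00
= CMYK(0.45, 0.17, 0.00, 0.09)


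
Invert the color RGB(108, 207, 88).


Invert: (255-R, 255-G, 255-B)
R: 255-108 = 147
G: 255-207 = 48
B: 255-88 = 167
= RGB(147, 48, 167)


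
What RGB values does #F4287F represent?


F4 → 244 (R)
28 → 40 (G)
7F → 127 (B)
= RGB(244, 40, 127)


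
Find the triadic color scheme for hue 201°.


Triadic: equally spaced at 120° intervals
H1 = 201°
H2 = (201 + 120) mod 360 = 321°
H3 = (201 + 240) mod 360 = 81°
Triadic = 201°, 321°, 81°


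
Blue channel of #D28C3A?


Color: #D28C3A
R = D2 = 210
G = 8C = 140
B = 3A = 58
Blue = 58
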